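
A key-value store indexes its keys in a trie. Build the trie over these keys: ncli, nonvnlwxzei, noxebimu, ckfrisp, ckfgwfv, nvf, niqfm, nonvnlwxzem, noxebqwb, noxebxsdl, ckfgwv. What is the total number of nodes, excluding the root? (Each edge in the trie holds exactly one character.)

46

For each word, the new-node count is its length minus the longest prefix already in the trie:
  "ncli" → 4 new (n, c, l, i)
  "nonvnlwxzei" → prefix "n" already present; 10 new (o, n, v, n, l, w, x, z, e, i)
  "noxebimu" → prefix "no" already present; 6 new (x, e, b, i, m, u)
  "ckfrisp" → 7 new (c, k, f, r, i, s, p)
  "ckfgwfv" → prefix "ckf" already present; 4 new (g, w, f, v)
  "nvf" → prefix "n" already present; 2 new (v, f)
  "niqfm" → prefix "n" already present; 4 new (i, q, f, m)
  "nonvnlwxzem" → prefix "nonvnlwxze" already present; 1 new (m)
  "noxebqwb" → prefix "noxeb" already present; 3 new (q, w, b)
  "noxebxsdl" → prefix "noxeb" already present; 4 new (x, s, d, l)
  "ckfgwv" → prefix "ckfgw" already present; 1 new (v)
Total nodes = 4 + 10 + 6 + 7 + 4 + 2 + 4 + 1 + 3 + 4 + 1 = 46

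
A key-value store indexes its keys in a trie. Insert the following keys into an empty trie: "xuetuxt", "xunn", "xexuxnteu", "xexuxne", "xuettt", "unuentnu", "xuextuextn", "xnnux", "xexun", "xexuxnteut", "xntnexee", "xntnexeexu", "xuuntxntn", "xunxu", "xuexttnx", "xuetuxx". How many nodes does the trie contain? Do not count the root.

Insert word by word; a character creates a node only if that edge doesn't already exist:
  "xuetuxt" → 7 new (x, u, e, t, u, x, t)
  "xunn" → prefix "xu" already present; 2 new (n, n)
  "xexuxnteu" → prefix "x" already present; 8 new (e, x, u, x, n, t, e, u)
  "xexuxne" → prefix "xexuxn" already present; 1 new (e)
  "xuettt" → prefix "xuet" already present; 2 new (t, t)
  "unuentnu" → 8 new (u, n, u, e, n, t, n, u)
  "xuextuextn" → prefix "xue" already present; 7 new (x, t, u, e, x, t, n)
  "xnnux" → prefix "x" already present; 4 new (n, n, u, x)
  "xexun" → prefix "xexu" already present; 1 new (n)
  "xexuxnteut" → prefix "xexuxnteu" already present; 1 new (t)
  "xntnexee" → prefix "xn" already present; 6 new (t, n, e, x, e, e)
  "xntnexeexu" → prefix "xntnexee" already present; 2 new (x, u)
  "xuuntxntn" → prefix "xu" already present; 7 new (u, n, t, x, n, t, n)
  "xunxu" → prefix "xun" already present; 2 new (x, u)
  "xuexttnx" → prefix "xuext" already present; 3 new (t, n, x)
  "xuetuxx" → prefix "xuetux" already present; 1 new (x)
Total nodes = 7 + 2 + 8 + 1 + 2 + 8 + 7 + 4 + 1 + 1 + 6 + 2 + 7 + 2 + 3 + 1 = 62

62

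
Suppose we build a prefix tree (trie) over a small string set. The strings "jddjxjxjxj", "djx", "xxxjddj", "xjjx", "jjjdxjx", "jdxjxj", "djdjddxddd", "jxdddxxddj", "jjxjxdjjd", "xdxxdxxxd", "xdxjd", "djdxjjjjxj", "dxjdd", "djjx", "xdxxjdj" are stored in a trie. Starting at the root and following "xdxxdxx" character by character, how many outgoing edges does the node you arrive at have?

1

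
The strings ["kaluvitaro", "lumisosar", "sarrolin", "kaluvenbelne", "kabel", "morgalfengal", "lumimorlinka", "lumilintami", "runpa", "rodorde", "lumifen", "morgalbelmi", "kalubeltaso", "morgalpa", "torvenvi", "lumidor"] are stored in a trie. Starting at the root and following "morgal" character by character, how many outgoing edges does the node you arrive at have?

Walk "morgal" from the root, arriving at one node.
Distinct next characters after "morgal": b, f, p.
That node has 3 child edges.

3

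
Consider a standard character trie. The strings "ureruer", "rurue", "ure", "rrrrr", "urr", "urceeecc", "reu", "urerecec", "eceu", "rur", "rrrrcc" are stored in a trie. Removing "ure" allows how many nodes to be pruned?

0

A node on "ure"'s path can go only if nothing else ends at it or branches off below it.
Every node on "ure" is still needed (e.g. by "ureruer"), so nothing is freed.
Nodes removed: 0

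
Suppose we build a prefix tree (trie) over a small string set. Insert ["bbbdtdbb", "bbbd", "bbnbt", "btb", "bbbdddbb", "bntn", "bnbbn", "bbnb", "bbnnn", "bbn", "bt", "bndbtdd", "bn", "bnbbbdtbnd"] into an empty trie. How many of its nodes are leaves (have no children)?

Leaves are exactly the stored words that no other stored word extends.
Those words: "bbbdddbb", "bbbdtdbb", "bbnbt", "bbnnn", "bnbbbdtbnd", "bnbbn", "bndbtdd", "bntn", "btb"
Leaf count: 9

9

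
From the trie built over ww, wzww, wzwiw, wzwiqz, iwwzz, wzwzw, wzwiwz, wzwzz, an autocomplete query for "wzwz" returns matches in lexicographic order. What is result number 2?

wzwzz

Filter for "wzwz…" and sort: "wzwzw", "wzwzz"
The 2nd is wzwzz.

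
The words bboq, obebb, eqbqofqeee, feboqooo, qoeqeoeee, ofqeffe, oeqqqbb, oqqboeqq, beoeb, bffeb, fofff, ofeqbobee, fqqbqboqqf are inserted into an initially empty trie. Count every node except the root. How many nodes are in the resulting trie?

Insert word by word; a character creates a node only if that edge doesn't already exist:
  "bboq" → 4 new (b, b, o, q)
  "obebb" → 5 new (o, b, e, b, b)
  "eqbqofqeee" → 10 new (e, q, b, q, o, f, q, e, e, e)
  "feboqooo" → 8 new (f, e, b, o, q, o, o, o)
  "qoeqeoeee" → 9 new (q, o, e, q, e, o, e, e, e)
  "ofqeffe" → prefix "o" already present; 6 new (f, q, e, f, f, e)
  "oeqqqbb" → prefix "o" already present; 6 new (e, q, q, q, b, b)
  "oqqboeqq" → prefix "o" already present; 7 new (q, q, b, o, e, q, q)
  "beoeb" → prefix "b" already present; 4 new (e, o, e, b)
  "bffeb" → prefix "b" already present; 4 new (f, f, e, b)
  "fofff" → prefix "f" already present; 4 new (o, f, f, f)
  "ofeqbobee" → prefix "of" already present; 7 new (e, q, b, o, b, e, e)
  "fqqbqboqqf" → prefix "f" already present; 9 new (q, q, b, q, b, o, q, q, f)
Total nodes = 4 + 5 + 10 + 8 + 9 + 6 + 6 + 7 + 4 + 4 + 4 + 7 + 9 = 83

83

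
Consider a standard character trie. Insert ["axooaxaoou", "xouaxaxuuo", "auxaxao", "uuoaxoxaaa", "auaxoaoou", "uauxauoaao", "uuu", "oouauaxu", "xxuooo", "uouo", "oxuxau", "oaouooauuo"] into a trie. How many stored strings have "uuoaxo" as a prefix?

Filter for entries beginning with "uuoaxo":
Words under "uuoaxo": uuoaxoxaaa
Count: 1

1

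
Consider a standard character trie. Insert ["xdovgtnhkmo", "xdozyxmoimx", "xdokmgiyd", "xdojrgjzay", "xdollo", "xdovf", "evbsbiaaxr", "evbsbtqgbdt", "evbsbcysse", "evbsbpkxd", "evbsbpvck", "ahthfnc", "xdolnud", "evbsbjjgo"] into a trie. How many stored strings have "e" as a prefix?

Walk to "e"; the words in its subtree are exactly those with that prefix.
Matches: "evbsbcysse", "evbsbiaaxr", "evbsbjjgo", "evbsbpkxd", "evbsbpvck", "evbsbtqgbdt"
Count: 6

6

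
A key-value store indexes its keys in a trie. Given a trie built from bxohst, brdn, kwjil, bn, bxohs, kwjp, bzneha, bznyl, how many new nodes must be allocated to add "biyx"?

"b" is already a path in the trie; the remaining "iyx" must be added.
New nodes needed: |"biyx"| − 1 = 4 − 1 = 3.

3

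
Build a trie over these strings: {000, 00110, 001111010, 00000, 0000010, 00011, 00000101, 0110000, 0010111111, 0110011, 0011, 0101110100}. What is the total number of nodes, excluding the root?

41

Trace insertions, counting only characters that open a new branch:
  "000" → 3 new (0, 0, 0)
  "00110" → prefix "00" already present; 3 new (1, 1, 0)
  "001111010" → prefix "0011" already present; 5 new (1, 1, 0, 1, 0)
  "00000" → prefix "000" already present; 2 new (0, 0)
  "0000010" → prefix "00000" already present; 2 new (1, 0)
  "00011" → prefix "000" already present; 2 new (1, 1)
  "00000101" → prefix "0000010" already present; 1 new (1)
  "0110000" → prefix "0" already present; 6 new (1, 1, 0, 0, 0, 0)
  "0010111111" → prefix "001" already present; 7 new (0, 1, 1, 1, 1, 1, 1)
  "0110011" → prefix "01100" already present; 2 new (1, 1)
  "0011" → prefix "0011" already present; 0 new (none)
  "0101110100" → prefix "01" already present; 8 new (0, 1, 1, 1, 0, 1, 0, 0)
Total nodes = 3 + 3 + 5 + 2 + 2 + 2 + 1 + 6 + 7 + 2 + 0 + 8 = 41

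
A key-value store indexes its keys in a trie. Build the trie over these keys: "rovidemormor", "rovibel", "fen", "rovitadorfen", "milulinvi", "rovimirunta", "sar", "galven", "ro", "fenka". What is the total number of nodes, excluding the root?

53

Count nodes per top-level branch (shared prefixes stored once):
  'f'-branch (fen, fenka): 5 nodes
  'g'-branch (galven): 6 nodes
  'm'-branch (milulinvi): 9 nodes
  'r'-branch (ro, rovibel, rovidemormor, rovimirunta, rovitadorfen): 30 nodes
  's'-branch (sar): 3 nodes
Sum: 53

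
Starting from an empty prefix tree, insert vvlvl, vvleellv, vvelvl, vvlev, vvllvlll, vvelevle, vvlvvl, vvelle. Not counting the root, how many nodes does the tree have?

For each word, the new-node count is its length minus the longest prefix already in the trie:
  "vvlvl" → 5 new (v, v, l, v, l)
  "vvleellv" → prefix "vvl" already present; 5 new (e, e, l, l, v)
  "vvelvl" → prefix "vv" already present; 4 new (e, l, v, l)
  "vvlev" → prefix "vvle" already present; 1 new (v)
  "vvllvlll" → prefix "vvl" already present; 5 new (l, v, l, l, l)
  "vvelevle" → prefix "vvel" already present; 4 new (e, v, l, e)
  "vvlvvl" → prefix "vvlv" already present; 2 new (v, l)
  "vvelle" → prefix "vvel" already present; 2 new (l, e)
Total nodes = 5 + 5 + 4 + 1 + 5 + 4 + 2 + 2 = 28

28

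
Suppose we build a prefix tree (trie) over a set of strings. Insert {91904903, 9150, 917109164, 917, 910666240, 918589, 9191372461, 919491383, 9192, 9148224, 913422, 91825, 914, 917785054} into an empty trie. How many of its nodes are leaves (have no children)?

Leaves are exactly the stored words that no other stored word extends.
Those words: "910666240", "913422", "9148224", "9150", "917109164", "917785054", "91825", "918589", "91904903", "9191372461", "9192", "919491383"
Leaf count: 12

12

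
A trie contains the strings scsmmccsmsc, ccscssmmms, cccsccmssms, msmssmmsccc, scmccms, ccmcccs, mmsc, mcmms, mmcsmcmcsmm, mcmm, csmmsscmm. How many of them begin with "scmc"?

1

Traverse to the node for "scmc", then collect every word in that subtree.
Words under "scmc": scmccms
Count: 1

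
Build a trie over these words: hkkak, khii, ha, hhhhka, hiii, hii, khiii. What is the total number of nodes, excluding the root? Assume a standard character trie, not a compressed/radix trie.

19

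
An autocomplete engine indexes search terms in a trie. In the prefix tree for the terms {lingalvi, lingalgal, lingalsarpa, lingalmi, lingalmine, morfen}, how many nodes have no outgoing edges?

5

A leaf is a node with no children — equivalently, the end of a word that is not a proper prefix of any other stored word.
Those words: "lingalgal", "lingalmine", "lingalsarpa", "lingalvi", "morfen"
Leaf count: 5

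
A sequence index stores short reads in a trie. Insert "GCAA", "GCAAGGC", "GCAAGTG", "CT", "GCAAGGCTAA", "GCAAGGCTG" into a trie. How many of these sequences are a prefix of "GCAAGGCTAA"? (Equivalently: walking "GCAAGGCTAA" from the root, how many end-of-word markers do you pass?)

3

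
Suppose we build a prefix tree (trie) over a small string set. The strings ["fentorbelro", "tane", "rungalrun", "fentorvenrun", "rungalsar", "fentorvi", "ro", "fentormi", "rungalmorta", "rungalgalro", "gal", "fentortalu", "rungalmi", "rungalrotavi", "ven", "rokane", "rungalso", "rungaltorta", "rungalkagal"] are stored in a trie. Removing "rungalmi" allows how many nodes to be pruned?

After clearing the end-marker at "rungalmi", prune upward until reaching a node still needed by another word.
The suffix "i" (1 node) is used only by "rungalmi"; the node for "rungalm" still has the child "o", so pruning stops there.
Nodes removed: 1

1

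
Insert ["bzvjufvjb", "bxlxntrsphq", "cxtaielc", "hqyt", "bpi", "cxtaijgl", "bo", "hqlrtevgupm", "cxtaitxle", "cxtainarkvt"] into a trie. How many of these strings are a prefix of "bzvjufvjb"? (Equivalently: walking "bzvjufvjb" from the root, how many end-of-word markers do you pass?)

Traverse "bzvjufvjb" character by character; count nodes along the way that are marked as word ends.
Prefixes of the query that are stored words: "bzvjufvjb"
Count: 1

1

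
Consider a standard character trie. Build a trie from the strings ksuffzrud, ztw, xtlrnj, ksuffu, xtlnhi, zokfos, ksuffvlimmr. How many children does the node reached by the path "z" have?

Follow the path "z" to its node, then look at its outgoing edges.
Characters that immediately follow "z" among the stored strings: {o, t}.
That node has 2 child edges.

2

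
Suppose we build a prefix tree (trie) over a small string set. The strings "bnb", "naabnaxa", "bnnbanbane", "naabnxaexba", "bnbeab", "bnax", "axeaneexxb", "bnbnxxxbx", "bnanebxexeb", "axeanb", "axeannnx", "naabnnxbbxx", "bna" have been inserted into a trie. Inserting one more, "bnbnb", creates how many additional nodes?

1

Walking "bnbnb" from the root, the first 4 characters ("bnbn") follow existing edges; "b" is the first miss.
Each of the 1 remaining characters creates one node.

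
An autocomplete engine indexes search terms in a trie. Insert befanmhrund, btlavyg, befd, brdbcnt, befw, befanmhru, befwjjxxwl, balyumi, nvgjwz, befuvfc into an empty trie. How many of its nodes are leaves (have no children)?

A leaf is a node with no children — equivalently, the end of a word that is not a proper prefix of any other stored word.
Those words: "balyumi", "befanmhrund", "befd", "befuvfc", "befwjjxxwl", "brdbcnt", "btlavyg", "nvgjwz"
Leaf count: 8

8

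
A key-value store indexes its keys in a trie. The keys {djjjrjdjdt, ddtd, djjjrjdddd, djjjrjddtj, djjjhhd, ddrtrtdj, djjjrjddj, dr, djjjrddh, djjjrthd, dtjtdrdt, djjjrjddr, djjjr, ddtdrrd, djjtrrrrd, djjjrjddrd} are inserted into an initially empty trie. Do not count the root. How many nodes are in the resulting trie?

53

For each word, the new-node count is its length minus the longest prefix already in the trie:
  "djjjrjdjdt" → 10 new (d, j, j, j, r, j, d, j, d, t)
  "ddtd" → prefix "d" already present; 3 new (d, t, d)
  "djjjrjdddd" → prefix "djjjrjd" already present; 3 new (d, d, d)
  "djjjrjddtj" → prefix "djjjrjdd" already present; 2 new (t, j)
  "djjjhhd" → prefix "djjj" already present; 3 new (h, h, d)
  "ddrtrtdj" → prefix "dd" already present; 6 new (r, t, r, t, d, j)
  "djjjrjddj" → prefix "djjjrjdd" already present; 1 new (j)
  "dr" → prefix "d" already present; 1 new (r)
  "djjjrddh" → prefix "djjjr" already present; 3 new (d, d, h)
  "djjjrthd" → prefix "djjjr" already present; 3 new (t, h, d)
  "dtjtdrdt" → prefix "d" already present; 7 new (t, j, t, d, r, d, t)
  "djjjrjddr" → prefix "djjjrjdd" already present; 1 new (r)
  "djjjr" → prefix "djjjr" already present; 0 new (none)
  "ddtdrrd" → prefix "ddtd" already present; 3 new (r, r, d)
  "djjtrrrrd" → prefix "djj" already present; 6 new (t, r, r, r, r, d)
  "djjjrjddrd" → prefix "djjjrjddr" already present; 1 new (d)
Total nodes = 10 + 3 + 3 + 2 + 3 + 6 + 1 + 1 + 3 + 3 + 7 + 1 + 0 + 3 + 6 + 1 = 53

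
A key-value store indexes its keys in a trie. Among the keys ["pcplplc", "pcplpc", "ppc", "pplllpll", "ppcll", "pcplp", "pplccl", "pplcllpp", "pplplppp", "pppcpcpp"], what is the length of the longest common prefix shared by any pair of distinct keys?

Equivalently: take the maximum, over all pairs, of their longest common prefix length.
e.g. "pcplp" and "pcplpc" share the prefix "pcplp" of length 5; no pair shares a longer one.
Longest shared-prefix length: 5

5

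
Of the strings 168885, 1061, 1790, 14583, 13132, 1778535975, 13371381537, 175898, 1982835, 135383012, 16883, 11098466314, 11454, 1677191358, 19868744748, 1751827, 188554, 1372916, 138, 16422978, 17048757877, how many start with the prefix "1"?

Filter for entries beginning with "1":
Words under "1": 1061, 11098466314, 11454, 13132, 13371381537, 135383012, 1372916, 138, 14583, 16422978, 1677191358, 16883, 168885, 17048757877, 1751827, 175898, 1778535975, 1790, 188554, 1982835, 19868744748
Count: 21

21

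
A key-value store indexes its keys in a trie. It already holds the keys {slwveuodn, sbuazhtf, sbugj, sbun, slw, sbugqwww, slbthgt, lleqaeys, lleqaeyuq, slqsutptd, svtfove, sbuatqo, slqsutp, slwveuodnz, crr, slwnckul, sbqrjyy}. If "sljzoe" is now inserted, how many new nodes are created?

4

"sl" is already a path in the trie; the remaining "jzoe" must be added.
Each of the 4 remaining characters creates one node.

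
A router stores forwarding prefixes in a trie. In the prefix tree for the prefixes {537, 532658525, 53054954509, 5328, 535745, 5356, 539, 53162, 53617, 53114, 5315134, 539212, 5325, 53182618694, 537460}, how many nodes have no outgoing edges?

Leaves are exactly the stored words that no other stored word extends.
Those words: "53054954509", "53114", "5315134", "53162", "53182618694", "5325", "532658525", "5328", "5356", "535745", "53617", "537460", "539212"
Leaf count: 13

13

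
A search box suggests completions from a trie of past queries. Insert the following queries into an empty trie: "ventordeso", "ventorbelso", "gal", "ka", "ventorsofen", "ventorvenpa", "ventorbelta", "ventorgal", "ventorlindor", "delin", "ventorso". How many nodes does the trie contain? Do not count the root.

46

Insert word by word; a character creates a node only if that edge doesn't already exist:
  "ventordeso" → 10 new (v, e, n, t, o, r, d, e, s, o)
  "ventorbelso" → prefix "ventor" already present; 5 new (b, e, l, s, o)
  "gal" → 3 new (g, a, l)
  "ka" → 2 new (k, a)
  "ventorsofen" → prefix "ventor" already present; 5 new (s, o, f, e, n)
  "ventorvenpa" → prefix "ventor" already present; 5 new (v, e, n, p, a)
  "ventorbelta" → prefix "ventorbel" already present; 2 new (t, a)
  "ventorgal" → prefix "ventor" already present; 3 new (g, a, l)
  "ventorlindor" → prefix "ventor" already present; 6 new (l, i, n, d, o, r)
  "delin" → 5 new (d, e, l, i, n)
  "ventorso" → prefix "ventorso" already present; 0 new (none)
Total nodes = 10 + 5 + 3 + 2 + 5 + 5 + 2 + 3 + 6 + 5 + 0 = 46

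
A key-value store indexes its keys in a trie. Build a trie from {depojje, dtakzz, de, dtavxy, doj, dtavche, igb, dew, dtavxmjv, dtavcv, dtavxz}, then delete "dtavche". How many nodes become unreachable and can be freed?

2

After clearing the end-marker at "dtavche", prune upward until reaching a node still needed by another word.
The suffix "he" (2 nodes) is used only by "dtavche"; the node for "dtavc" still has the child "v", so pruning stops there.
Nodes removed: 2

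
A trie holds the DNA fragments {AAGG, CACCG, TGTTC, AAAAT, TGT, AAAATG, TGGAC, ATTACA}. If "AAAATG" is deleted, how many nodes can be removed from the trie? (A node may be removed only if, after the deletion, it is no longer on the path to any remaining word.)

1

A node on "AAAATG"'s path can go only if nothing else ends at it or branches off below it.
The suffix "G" (1 node) is used only by "AAAATG"; "AAAAT" is itself a stored word, so pruning stops there.
Nodes removed: 1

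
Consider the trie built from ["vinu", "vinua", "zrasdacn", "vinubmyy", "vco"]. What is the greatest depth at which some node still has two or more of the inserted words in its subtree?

Look for the deepest trie node that still has at least two words in its subtree.
"vinu" and "vinua" agree on "vinu" (4 characters) before diverging; nothing deeper is shared.
Longest shared-prefix length: 4

4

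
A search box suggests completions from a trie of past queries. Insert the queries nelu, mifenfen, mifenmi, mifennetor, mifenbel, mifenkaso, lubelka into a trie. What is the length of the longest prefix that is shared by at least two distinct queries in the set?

5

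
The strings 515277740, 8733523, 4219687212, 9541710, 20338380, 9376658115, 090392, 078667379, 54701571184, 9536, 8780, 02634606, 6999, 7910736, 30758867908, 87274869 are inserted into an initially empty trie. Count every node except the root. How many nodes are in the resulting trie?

For each word, the new-node count is its length minus the longest prefix already in the trie:
  "515277740" → 9 new (5, 1, 5, 2, 7, 7, 7, 4, 0)
  "8733523" → 7 new (8, 7, 3, 3, 5, 2, 3)
  "4219687212" → 10 new (4, 2, 1, 9, 6, 8, 7, 2, 1, 2)
  "9541710" → 7 new (9, 5, 4, 1, 7, 1, 0)
  "20338380" → 8 new (2, 0, 3, 3, 8, 3, 8, 0)
  "9376658115" → prefix "9" already present; 9 new (3, 7, 6, 6, 5, 8, 1, 1, 5)
  "090392" → 6 new (0, 9, 0, 3, 9, 2)
  "078667379" → prefix "0" already present; 8 new (7, 8, 6, 6, 7, 3, 7, 9)
  "54701571184" → prefix "5" already present; 10 new (4, 7, 0, 1, 5, 7, 1, 1, 8, 4)
  "9536" → prefix "95" already present; 2 new (3, 6)
  "8780" → prefix "87" already present; 2 new (8, 0)
  "02634606" → prefix "0" already present; 7 new (2, 6, 3, 4, 6, 0, 6)
  "6999" → 4 new (6, 9, 9, 9)
  "7910736" → 7 new (7, 9, 1, 0, 7, 3, 6)
  "30758867908" → 11 new (3, 0, 7, 5, 8, 8, 6, 7, 9, 0, 8)
  "87274869" → prefix "87" already present; 6 new (2, 7, 4, 8, 6, 9)
Total nodes = 9 + 7 + 10 + 7 + 8 + 9 + 6 + 8 + 10 + 2 + 2 + 7 + 4 + 7 + 11 + 6 = 113

113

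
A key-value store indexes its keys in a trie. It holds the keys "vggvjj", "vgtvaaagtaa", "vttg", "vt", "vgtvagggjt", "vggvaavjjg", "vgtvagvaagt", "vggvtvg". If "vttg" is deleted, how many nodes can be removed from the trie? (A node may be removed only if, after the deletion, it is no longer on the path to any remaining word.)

2

Walk "vttg" from the leaf back toward the root, removing each node that no remaining word uses.
The suffix "tg" (2 nodes) is used only by "vttg"; "vt" is itself a stored word, so pruning stops there.
Nodes removed: 2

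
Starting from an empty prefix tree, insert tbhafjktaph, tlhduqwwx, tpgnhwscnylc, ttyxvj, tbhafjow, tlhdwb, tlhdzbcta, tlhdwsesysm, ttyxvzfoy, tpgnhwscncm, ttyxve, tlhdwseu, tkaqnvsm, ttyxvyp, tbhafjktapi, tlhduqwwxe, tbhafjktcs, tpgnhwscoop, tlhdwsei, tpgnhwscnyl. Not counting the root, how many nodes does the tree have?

Trace insertions, counting only characters that open a new branch:
  "tbhafjktaph" → 11 new (t, b, h, a, f, j, k, t, a, p, h)
  "tlhduqwwx" → prefix "t" already present; 8 new (l, h, d, u, q, w, w, x)
  "tpgnhwscnylc" → prefix "t" already present; 11 new (p, g, n, h, w, s, c, n, y, l, c)
  "ttyxvj" → prefix "t" already present; 5 new (t, y, x, v, j)
  "tbhafjow" → prefix "tbhafj" already present; 2 new (o, w)
  "tlhdwb" → prefix "tlhd" already present; 2 new (w, b)
  "tlhdzbcta" → prefix "tlhd" already present; 5 new (z, b, c, t, a)
  "tlhdwsesysm" → prefix "tlhdw" already present; 6 new (s, e, s, y, s, m)
  "ttyxvzfoy" → prefix "ttyxv" already present; 4 new (z, f, o, y)
  "tpgnhwscncm" → prefix "tpgnhwscn" already present; 2 new (c, m)
  "ttyxve" → prefix "ttyxv" already present; 1 new (e)
  "tlhdwseu" → prefix "tlhdwse" already present; 1 new (u)
  "tkaqnvsm" → prefix "t" already present; 7 new (k, a, q, n, v, s, m)
  "ttyxvyp" → prefix "ttyxv" already present; 2 new (y, p)
  "tbhafjktapi" → prefix "tbhafjktap" already present; 1 new (i)
  "tlhduqwwxe" → prefix "tlhduqwwx" already present; 1 new (e)
  "tbhafjktcs" → prefix "tbhafjkt" already present; 2 new (c, s)
  "tpgnhwscoop" → prefix "tpgnhwsc" already present; 3 new (o, o, p)
  "tlhdwsei" → prefix "tlhdwse" already present; 1 new (i)
  "tpgnhwscnyl" → prefix "tpgnhwscnyl" already present; 0 new (none)
Total nodes = 11 + 8 + 11 + 5 + 2 + 2 + 5 + 6 + 4 + 2 + 1 + 1 + 7 + 2 + 1 + 1 + 2 + 3 + 1 + 0 = 75

75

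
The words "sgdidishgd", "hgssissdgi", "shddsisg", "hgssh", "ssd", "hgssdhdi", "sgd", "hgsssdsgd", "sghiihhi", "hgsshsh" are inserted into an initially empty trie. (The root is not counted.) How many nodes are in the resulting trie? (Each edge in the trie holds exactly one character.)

47

Trace insertions, counting only characters that open a new branch:
  "sgdidishgd" → 10 new (s, g, d, i, d, i, s, h, g, d)
  "hgssissdgi" → 10 new (h, g, s, s, i, s, s, d, g, i)
  "shddsisg" → prefix "s" already present; 7 new (h, d, d, s, i, s, g)
  "hgssh" → prefix "hgss" already present; 1 new (h)
  "ssd" → prefix "s" already present; 2 new (s, d)
  "hgssdhdi" → prefix "hgss" already present; 4 new (d, h, d, i)
  "sgd" → prefix "sgd" already present; 0 new (none)
  "hgsssdsgd" → prefix "hgss" already present; 5 new (s, d, s, g, d)
  "sghiihhi" → prefix "sg" already present; 6 new (h, i, i, h, h, i)
  "hgsshsh" → prefix "hgssh" already present; 2 new (s, h)
Total nodes = 10 + 10 + 7 + 1 + 2 + 4 + 0 + 5 + 6 + 2 = 47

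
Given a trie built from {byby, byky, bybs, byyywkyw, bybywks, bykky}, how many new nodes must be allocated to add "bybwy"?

"byb" is already a path in the trie; the remaining "wy" must be added.
So 5 − 3 = 2 new nodes.

2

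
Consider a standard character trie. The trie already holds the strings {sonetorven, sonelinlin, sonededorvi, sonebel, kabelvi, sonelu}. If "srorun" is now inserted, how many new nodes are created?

5

"s" is already a path in the trie; the remaining "rorun" must be added.
Each of the 5 remaining characters creates one node.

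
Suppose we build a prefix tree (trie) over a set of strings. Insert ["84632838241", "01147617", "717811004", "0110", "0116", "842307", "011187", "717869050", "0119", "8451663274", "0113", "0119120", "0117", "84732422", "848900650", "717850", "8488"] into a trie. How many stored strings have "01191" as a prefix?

1

Filter for entries beginning with "01191":
Words under "01191": 0119120
Count: 1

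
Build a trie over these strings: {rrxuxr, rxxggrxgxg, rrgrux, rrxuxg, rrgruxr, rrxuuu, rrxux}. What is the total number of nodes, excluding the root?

Trace insertions, counting only characters that open a new branch:
  "rrxuxr" → 6 new (r, r, x, u, x, r)
  "rxxggrxgxg" → prefix "r" already present; 9 new (x, x, g, g, r, x, g, x, g)
  "rrgrux" → prefix "rr" already present; 4 new (g, r, u, x)
  "rrxuxg" → prefix "rrxux" already present; 1 new (g)
  "rrgruxr" → prefix "rrgrux" already present; 1 new (r)
  "rrxuuu" → prefix "rrxu" already present; 2 new (u, u)
  "rrxux" → prefix "rrxux" already present; 0 new (none)
Total nodes = 6 + 9 + 4 + 1 + 1 + 2 + 0 = 23

23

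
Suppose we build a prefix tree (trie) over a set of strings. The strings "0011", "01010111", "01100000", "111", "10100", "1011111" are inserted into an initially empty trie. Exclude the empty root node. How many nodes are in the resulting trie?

Count nodes per top-level branch (shared prefixes stored once):
  '0'-branch (0011, 01010111, 01100000): 17 nodes
  '1'-branch (10100, 1011111, 111): 11 nodes
Sum: 28

28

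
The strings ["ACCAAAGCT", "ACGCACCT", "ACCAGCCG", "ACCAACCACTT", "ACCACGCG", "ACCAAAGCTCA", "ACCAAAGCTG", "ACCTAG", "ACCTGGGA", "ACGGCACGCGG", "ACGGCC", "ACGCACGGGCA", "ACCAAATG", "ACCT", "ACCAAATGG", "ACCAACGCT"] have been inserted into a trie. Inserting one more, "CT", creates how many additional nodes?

2

No existing word starts with "C", so every character of "CT" needs a new node.
2 − 0 = 2 new nodes.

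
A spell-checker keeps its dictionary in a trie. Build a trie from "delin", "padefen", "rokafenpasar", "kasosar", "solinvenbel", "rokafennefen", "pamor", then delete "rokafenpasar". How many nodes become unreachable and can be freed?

5

After clearing the end-marker at "rokafenpasar", prune upward until reaching a node still needed by another word.
The suffix "pasar" (5 nodes) is used only by "rokafenpasar"; the node for "rokafen" still has the child "n", so pruning stops there.
Nodes removed: 5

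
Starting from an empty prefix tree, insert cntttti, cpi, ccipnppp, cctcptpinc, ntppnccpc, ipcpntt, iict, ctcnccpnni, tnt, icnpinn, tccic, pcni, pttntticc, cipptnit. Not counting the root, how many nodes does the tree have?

Trace insertions, counting only characters that open a new branch:
  "cntttti" → 7 new (c, n, t, t, t, t, i)
  "cpi" → prefix "c" already present; 2 new (p, i)
  "ccipnppp" → prefix "c" already present; 7 new (c, i, p, n, p, p, p)
  "cctcptpinc" → prefix "cc" already present; 8 new (t, c, p, t, p, i, n, c)
  "ntppnccpc" → 9 new (n, t, p, p, n, c, c, p, c)
  "ipcpntt" → 7 new (i, p, c, p, n, t, t)
  "iict" → prefix "i" already present; 3 new (i, c, t)
  "ctcnccpnni" → prefix "c" already present; 9 new (t, c, n, c, c, p, n, n, i)
  "tnt" → 3 new (t, n, t)
  "icnpinn" → prefix "i" already present; 6 new (c, n, p, i, n, n)
  "tccic" → prefix "t" already present; 4 new (c, c, i, c)
  "pcni" → 4 new (p, c, n, i)
  "pttntticc" → prefix "p" already present; 8 new (t, t, n, t, t, i, c, c)
  "cipptnit" → prefix "c" already present; 7 new (i, p, p, t, n, i, t)
Total nodes = 7 + 2 + 7 + 8 + 9 + 7 + 3 + 9 + 3 + 6 + 4 + 4 + 8 + 7 = 84

84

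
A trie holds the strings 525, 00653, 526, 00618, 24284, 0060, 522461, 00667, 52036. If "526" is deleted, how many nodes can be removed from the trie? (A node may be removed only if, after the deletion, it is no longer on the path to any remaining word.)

Walk "526" from the leaf back toward the root, removing each node that no remaining word uses.
The suffix "6" (1 node) is used only by "526"; the node for "52" still has the child "5", so pruning stops there.
Nodes removed: 1

1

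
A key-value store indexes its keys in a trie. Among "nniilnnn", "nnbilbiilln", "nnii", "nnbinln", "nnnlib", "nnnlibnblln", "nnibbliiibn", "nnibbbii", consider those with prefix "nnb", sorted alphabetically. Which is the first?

nnbilbiilln

DFS of the "nnb" subtree visits, in order: "nnbilbiilln", "nnbinln"
Position 1: nnbilbiilln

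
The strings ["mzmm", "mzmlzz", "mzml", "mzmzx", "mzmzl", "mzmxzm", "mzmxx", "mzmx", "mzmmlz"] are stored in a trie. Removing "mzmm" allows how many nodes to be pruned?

Walk "mzmm" from the leaf back toward the root, removing each node that no remaining word uses.
Every node on "mzmm" is still needed (e.g. by "mzmmlz"), so nothing is freed.
Nodes removed: 0

0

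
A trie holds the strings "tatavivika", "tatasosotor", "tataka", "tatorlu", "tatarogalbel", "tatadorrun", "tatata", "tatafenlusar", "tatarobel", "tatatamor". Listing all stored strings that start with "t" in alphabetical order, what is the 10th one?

DFS of the "t" subtree visits, in order: "tatadorrun", "tatafenlusar", "tataka", "tatarobel", "tatarogalbel", "tatasosotor", "tatata", "tatatamor", "tatavivika", "tatorlu"
The 10th is tatorlu.

tatorlu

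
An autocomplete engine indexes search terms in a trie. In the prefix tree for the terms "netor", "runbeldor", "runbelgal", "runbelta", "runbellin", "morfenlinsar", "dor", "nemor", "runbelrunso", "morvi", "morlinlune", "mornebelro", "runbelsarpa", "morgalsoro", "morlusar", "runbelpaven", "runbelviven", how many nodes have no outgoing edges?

17

Leaves are exactly the stored words that no other stored word extends.
Those words: "dor", "morfenlinsar", "morgalsoro", "morlinlune", "morlusar", "mornebelro", "morvi", "nemor", "netor", "runbeldor", "runbelgal", "runbellin", "runbelpaven", "runbelrunso", "runbelsarpa", "runbelta", "runbelviven"
Leaf count: 17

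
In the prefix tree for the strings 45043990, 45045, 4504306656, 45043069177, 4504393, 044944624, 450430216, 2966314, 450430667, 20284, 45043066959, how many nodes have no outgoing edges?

Leaves are exactly the stored words that no other stored word extends.
Those words: "044944624", "20284", "2966314", "450430216", "4504306656", "450430667", "45043066959", "45043069177", "4504393", "45043990", "45045"
Leaf count: 11

11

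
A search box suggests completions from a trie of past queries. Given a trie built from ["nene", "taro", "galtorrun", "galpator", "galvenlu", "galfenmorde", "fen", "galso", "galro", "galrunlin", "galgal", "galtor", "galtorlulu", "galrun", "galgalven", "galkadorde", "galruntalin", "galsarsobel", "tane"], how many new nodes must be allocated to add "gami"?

2

The longest prefix of "gami" already in the trie is "ga" (length 2).
So 4 − 2 = 2 new nodes.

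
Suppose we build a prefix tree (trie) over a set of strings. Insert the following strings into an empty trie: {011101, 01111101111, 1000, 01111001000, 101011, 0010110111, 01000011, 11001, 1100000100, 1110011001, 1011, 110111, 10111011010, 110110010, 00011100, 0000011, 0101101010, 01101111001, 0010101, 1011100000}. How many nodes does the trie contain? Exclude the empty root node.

106

Count nodes per top-level branch (shared prefixes stored once):
  '0'-branch (0000011, 00011100, 0010101, 0010110111, 01000011, 0101101010, 01101111001, 011101, 01111001000, 01111101111): 61 nodes
  '1'-branch (1000, 101011, 1011, 1011100000, 10111011010, 1100000100, 11001, 110110010, 110111, 1110011001): 45 nodes
Sum: 106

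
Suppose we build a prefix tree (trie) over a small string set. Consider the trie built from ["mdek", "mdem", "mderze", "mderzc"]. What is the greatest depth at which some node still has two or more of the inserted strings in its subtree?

5

The deepest shared node is where two words last agree before diverging.
e.g. "mderzc" and "mderze" share the prefix "mderz" of length 5; no pair shares a longer one.
Longest shared-prefix length: 5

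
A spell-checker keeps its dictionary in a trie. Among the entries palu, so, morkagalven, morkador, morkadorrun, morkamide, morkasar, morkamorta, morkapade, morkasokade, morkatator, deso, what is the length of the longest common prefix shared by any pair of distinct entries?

Equivalently: take the maximum, over all pairs, of their longest common prefix length.
e.g. "morkador" and "morkadorrun" share the prefix "morkador" of length 8; no pair shares a longer one.
Longest shared-prefix length: 8

8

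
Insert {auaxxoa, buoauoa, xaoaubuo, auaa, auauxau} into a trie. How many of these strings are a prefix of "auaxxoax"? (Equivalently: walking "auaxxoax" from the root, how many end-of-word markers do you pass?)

Check each prefix of "auaxxoax" against the stored set — each match is an end-marker on the path.
Prefixes of the query that are stored words: "auaxxoa"
Count: 1

1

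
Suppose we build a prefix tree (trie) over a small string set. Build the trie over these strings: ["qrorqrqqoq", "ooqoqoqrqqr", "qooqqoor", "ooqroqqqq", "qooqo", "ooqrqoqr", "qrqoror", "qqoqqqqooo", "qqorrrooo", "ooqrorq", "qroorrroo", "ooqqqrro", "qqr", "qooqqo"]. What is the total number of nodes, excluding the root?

73

For each word, the new-node count is its length minus the longest prefix already in the trie:
  "qrorqrqqoq" → 10 new (q, r, o, r, q, r, q, q, o, q)
  "ooqoqoqrqqr" → 11 new (o, o, q, o, q, o, q, r, q, q, r)
  "qooqqoor" → prefix "q" already present; 7 new (o, o, q, q, o, o, r)
  "ooqroqqqq" → prefix "ooq" already present; 6 new (r, o, q, q, q, q)
  "qooqo" → prefix "qooq" already present; 1 new (o)
  "ooqrqoqr" → prefix "ooqr" already present; 4 new (q, o, q, r)
  "qrqoror" → prefix "qr" already present; 5 new (q, o, r, o, r)
  "qqoqqqqooo" → prefix "q" already present; 9 new (q, o, q, q, q, q, o, o, o)
  "qqorrrooo" → prefix "qqo" already present; 6 new (r, r, r, o, o, o)
  "ooqrorq" → prefix "ooqro" already present; 2 new (r, q)
  "qroorrroo" → prefix "qro" already present; 6 new (o, r, r, r, o, o)
  "ooqqqrro" → prefix "ooq" already present; 5 new (q, q, r, r, o)
  "qqr" → prefix "qq" already present; 1 new (r)
  "qooqqo" → prefix "qooqqo" already present; 0 new (none)
Total nodes = 10 + 11 + 7 + 6 + 1 + 4 + 5 + 9 + 6 + 2 + 6 + 5 + 1 + 0 = 73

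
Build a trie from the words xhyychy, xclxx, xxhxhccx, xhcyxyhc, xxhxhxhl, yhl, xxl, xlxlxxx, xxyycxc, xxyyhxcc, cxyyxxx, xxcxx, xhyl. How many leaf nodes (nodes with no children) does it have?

13

Leaves are exactly the stored words that no other stored word extends.
Those words: "cxyyxxx", "xclxx", "xhcyxyhc", "xhyl", "xhyychy", "xlxlxxx", "xxcxx", "xxhxhccx", "xxhxhxhl", "xxl", "xxyycxc", "xxyyhxcc", "yhl"
Leaf count: 13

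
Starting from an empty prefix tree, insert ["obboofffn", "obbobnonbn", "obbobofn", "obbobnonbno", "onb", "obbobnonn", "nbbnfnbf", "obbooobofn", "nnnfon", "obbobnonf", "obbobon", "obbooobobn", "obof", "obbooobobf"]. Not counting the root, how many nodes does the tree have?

For each word, the new-node count is its length minus the longest prefix already in the trie:
  "obboofffn" → 9 new (o, b, b, o, o, f, f, f, n)
  "obbobnonbn" → prefix "obbo" already present; 6 new (b, n, o, n, b, n)
  "obbobofn" → prefix "obbob" already present; 3 new (o, f, n)
  "obbobnonbno" → prefix "obbobnonbn" already present; 1 new (o)
  "onb" → prefix "o" already present; 2 new (n, b)
  "obbobnonn" → prefix "obbobnon" already present; 1 new (n)
  "nbbnfnbf" → 8 new (n, b, b, n, f, n, b, f)
  "obbooobofn" → prefix "obboo" already present; 5 new (o, b, o, f, n)
  "nnnfon" → prefix "n" already present; 5 new (n, n, f, o, n)
  "obbobnonf" → prefix "obbobnon" already present; 1 new (f)
  "obbobon" → prefix "obbobo" already present; 1 new (n)
  "obbooobobn" → prefix "obbooobo" already present; 2 new (b, n)
  "obof" → prefix "ob" already present; 2 new (o, f)
  "obbooobobf" → prefix "obbooobob" already present; 1 new (f)
Total nodes = 9 + 6 + 3 + 1 + 2 + 1 + 8 + 5 + 5 + 1 + 1 + 2 + 2 + 1 = 47

47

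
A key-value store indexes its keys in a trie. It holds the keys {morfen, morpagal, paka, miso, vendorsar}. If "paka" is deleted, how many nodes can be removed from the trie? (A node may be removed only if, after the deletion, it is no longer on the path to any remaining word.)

4

Walk "paka" from the leaf back toward the root, removing each node that no remaining word uses.
No other word shares any prefix with "paka", so all 4 of its nodes go.
Nodes removed: 4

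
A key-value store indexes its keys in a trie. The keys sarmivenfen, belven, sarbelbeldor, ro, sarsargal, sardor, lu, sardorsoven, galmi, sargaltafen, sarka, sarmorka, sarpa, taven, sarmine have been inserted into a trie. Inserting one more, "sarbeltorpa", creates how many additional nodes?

5

The longest prefix of "sarbeltorpa" already in the trie is "sarbel" (length 6).
Each of the 5 remaining characters creates one node.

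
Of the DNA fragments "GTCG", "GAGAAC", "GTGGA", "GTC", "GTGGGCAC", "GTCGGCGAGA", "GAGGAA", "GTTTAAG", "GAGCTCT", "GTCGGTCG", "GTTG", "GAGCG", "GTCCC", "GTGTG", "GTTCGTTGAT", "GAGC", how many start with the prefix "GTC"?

Traverse to the node for "GTC", then collect every word in that subtree.
Matches: "GTC", "GTCCC", "GTCG", "GTCGGCGAGA", "GTCGGTCG"
Count: 5

5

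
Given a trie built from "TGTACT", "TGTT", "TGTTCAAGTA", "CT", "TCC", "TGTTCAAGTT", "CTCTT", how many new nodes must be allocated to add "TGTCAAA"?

4

"TGT" is already a path in the trie; the remaining "CAAA" must be added.
So 7 − 3 = 4 new nodes.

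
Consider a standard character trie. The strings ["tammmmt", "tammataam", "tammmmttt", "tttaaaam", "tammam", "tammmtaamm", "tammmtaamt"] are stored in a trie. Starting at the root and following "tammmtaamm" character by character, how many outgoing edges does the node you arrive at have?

0

The children of the "tammmtaamm" node are the distinct next characters among strings starting with "tammmtaamm".
No stored string extends past "tammmtaamm".
That node has 0 child edges.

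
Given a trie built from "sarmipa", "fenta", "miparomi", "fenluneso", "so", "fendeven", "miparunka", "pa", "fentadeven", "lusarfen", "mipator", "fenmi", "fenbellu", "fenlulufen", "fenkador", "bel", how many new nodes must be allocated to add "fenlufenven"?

6

The longest prefix of "fenlufenven" already in the trie is "fenlu" (length 5).
New nodes needed: |"fenlufenven"| − 5 = 11 − 5 = 6.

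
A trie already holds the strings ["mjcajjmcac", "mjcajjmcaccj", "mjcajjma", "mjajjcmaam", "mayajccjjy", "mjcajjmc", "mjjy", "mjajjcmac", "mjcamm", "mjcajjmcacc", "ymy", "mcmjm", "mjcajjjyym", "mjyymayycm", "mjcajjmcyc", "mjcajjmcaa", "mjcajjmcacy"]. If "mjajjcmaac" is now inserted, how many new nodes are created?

1

"mjajjcmaa" is already a path in the trie; the remaining "c" must be added.
New nodes needed: |"mjajjcmaac"| − 9 = 10 − 9 = 1.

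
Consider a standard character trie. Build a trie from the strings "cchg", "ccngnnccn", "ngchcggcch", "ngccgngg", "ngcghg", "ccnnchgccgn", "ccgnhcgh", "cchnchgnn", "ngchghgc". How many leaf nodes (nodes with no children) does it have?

Leaves are exactly the stored words that no other stored word extends.
Those words: "ccgnhcgh", "cchg", "cchnchgnn", "ccngnnccn", "ccnnchgccgn", "ngccgngg", "ngcghg", "ngchcggcch", "ngchghgc"
Leaf count: 9

9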